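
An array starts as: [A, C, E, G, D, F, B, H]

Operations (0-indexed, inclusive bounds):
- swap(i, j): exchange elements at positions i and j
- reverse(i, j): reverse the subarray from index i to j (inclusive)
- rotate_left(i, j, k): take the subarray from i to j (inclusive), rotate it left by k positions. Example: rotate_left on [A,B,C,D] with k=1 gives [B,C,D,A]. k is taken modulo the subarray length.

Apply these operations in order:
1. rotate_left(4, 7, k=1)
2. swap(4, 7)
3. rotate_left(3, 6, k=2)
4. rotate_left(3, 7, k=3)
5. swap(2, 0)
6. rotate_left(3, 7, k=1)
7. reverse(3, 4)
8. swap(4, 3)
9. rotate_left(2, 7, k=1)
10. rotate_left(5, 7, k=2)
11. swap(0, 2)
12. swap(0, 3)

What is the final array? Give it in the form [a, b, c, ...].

Answer: [B, C, E, F, H, A, G, D]

Derivation:
After 1 (rotate_left(4, 7, k=1)): [A, C, E, G, F, B, H, D]
After 2 (swap(4, 7)): [A, C, E, G, D, B, H, F]
After 3 (rotate_left(3, 6, k=2)): [A, C, E, B, H, G, D, F]
After 4 (rotate_left(3, 7, k=3)): [A, C, E, D, F, B, H, G]
After 5 (swap(2, 0)): [E, C, A, D, F, B, H, G]
After 6 (rotate_left(3, 7, k=1)): [E, C, A, F, B, H, G, D]
After 7 (reverse(3, 4)): [E, C, A, B, F, H, G, D]
After 8 (swap(4, 3)): [E, C, A, F, B, H, G, D]
After 9 (rotate_left(2, 7, k=1)): [E, C, F, B, H, G, D, A]
After 10 (rotate_left(5, 7, k=2)): [E, C, F, B, H, A, G, D]
After 11 (swap(0, 2)): [F, C, E, B, H, A, G, D]
After 12 (swap(0, 3)): [B, C, E, F, H, A, G, D]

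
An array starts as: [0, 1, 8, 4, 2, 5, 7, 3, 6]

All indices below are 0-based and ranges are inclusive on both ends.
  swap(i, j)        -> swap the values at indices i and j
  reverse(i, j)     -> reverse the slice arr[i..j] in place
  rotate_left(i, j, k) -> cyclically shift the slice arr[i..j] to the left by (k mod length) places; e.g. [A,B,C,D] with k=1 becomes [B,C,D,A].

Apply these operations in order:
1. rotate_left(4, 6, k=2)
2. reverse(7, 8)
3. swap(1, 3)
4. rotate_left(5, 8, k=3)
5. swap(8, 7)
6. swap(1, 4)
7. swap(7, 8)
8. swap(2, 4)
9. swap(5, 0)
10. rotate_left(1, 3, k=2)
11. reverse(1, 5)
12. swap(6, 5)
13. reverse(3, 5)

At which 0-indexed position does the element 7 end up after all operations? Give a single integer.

After 1 (rotate_left(4, 6, k=2)): [0, 1, 8, 4, 7, 2, 5, 3, 6]
After 2 (reverse(7, 8)): [0, 1, 8, 4, 7, 2, 5, 6, 3]
After 3 (swap(1, 3)): [0, 4, 8, 1, 7, 2, 5, 6, 3]
After 4 (rotate_left(5, 8, k=3)): [0, 4, 8, 1, 7, 3, 2, 5, 6]
After 5 (swap(8, 7)): [0, 4, 8, 1, 7, 3, 2, 6, 5]
After 6 (swap(1, 4)): [0, 7, 8, 1, 4, 3, 2, 6, 5]
After 7 (swap(7, 8)): [0, 7, 8, 1, 4, 3, 2, 5, 6]
After 8 (swap(2, 4)): [0, 7, 4, 1, 8, 3, 2, 5, 6]
After 9 (swap(5, 0)): [3, 7, 4, 1, 8, 0, 2, 5, 6]
After 10 (rotate_left(1, 3, k=2)): [3, 1, 7, 4, 8, 0, 2, 5, 6]
After 11 (reverse(1, 5)): [3, 0, 8, 4, 7, 1, 2, 5, 6]
After 12 (swap(6, 5)): [3, 0, 8, 4, 7, 2, 1, 5, 6]
After 13 (reverse(3, 5)): [3, 0, 8, 2, 7, 4, 1, 5, 6]

Answer: 4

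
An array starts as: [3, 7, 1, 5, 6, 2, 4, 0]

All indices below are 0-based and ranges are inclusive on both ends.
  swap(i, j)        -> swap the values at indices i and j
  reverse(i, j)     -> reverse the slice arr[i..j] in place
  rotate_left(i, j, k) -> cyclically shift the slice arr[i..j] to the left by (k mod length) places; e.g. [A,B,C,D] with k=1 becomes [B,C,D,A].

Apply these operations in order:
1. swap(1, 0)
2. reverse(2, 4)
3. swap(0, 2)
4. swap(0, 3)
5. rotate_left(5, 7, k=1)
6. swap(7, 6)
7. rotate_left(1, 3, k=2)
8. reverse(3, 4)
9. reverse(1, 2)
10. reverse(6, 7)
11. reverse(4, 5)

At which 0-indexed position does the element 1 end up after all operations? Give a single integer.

Answer: 3

Derivation:
After 1 (swap(1, 0)): [7, 3, 1, 5, 6, 2, 4, 0]
After 2 (reverse(2, 4)): [7, 3, 6, 5, 1, 2, 4, 0]
After 3 (swap(0, 2)): [6, 3, 7, 5, 1, 2, 4, 0]
After 4 (swap(0, 3)): [5, 3, 7, 6, 1, 2, 4, 0]
After 5 (rotate_left(5, 7, k=1)): [5, 3, 7, 6, 1, 4, 0, 2]
After 6 (swap(7, 6)): [5, 3, 7, 6, 1, 4, 2, 0]
After 7 (rotate_left(1, 3, k=2)): [5, 6, 3, 7, 1, 4, 2, 0]
After 8 (reverse(3, 4)): [5, 6, 3, 1, 7, 4, 2, 0]
After 9 (reverse(1, 2)): [5, 3, 6, 1, 7, 4, 2, 0]
After 10 (reverse(6, 7)): [5, 3, 6, 1, 7, 4, 0, 2]
After 11 (reverse(4, 5)): [5, 3, 6, 1, 4, 7, 0, 2]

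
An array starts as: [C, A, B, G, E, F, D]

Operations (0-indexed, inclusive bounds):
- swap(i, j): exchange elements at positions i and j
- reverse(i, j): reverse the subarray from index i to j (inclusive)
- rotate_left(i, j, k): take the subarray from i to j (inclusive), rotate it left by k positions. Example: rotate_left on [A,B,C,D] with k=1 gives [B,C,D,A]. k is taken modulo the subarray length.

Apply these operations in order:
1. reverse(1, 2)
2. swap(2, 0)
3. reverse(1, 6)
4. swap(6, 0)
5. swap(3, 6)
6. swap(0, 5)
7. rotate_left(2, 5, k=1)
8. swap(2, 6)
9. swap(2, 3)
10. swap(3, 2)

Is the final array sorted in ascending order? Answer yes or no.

After 1 (reverse(1, 2)): [C, B, A, G, E, F, D]
After 2 (swap(2, 0)): [A, B, C, G, E, F, D]
After 3 (reverse(1, 6)): [A, D, F, E, G, C, B]
After 4 (swap(6, 0)): [B, D, F, E, G, C, A]
After 5 (swap(3, 6)): [B, D, F, A, G, C, E]
After 6 (swap(0, 5)): [C, D, F, A, G, B, E]
After 7 (rotate_left(2, 5, k=1)): [C, D, A, G, B, F, E]
After 8 (swap(2, 6)): [C, D, E, G, B, F, A]
After 9 (swap(2, 3)): [C, D, G, E, B, F, A]
After 10 (swap(3, 2)): [C, D, E, G, B, F, A]

Answer: no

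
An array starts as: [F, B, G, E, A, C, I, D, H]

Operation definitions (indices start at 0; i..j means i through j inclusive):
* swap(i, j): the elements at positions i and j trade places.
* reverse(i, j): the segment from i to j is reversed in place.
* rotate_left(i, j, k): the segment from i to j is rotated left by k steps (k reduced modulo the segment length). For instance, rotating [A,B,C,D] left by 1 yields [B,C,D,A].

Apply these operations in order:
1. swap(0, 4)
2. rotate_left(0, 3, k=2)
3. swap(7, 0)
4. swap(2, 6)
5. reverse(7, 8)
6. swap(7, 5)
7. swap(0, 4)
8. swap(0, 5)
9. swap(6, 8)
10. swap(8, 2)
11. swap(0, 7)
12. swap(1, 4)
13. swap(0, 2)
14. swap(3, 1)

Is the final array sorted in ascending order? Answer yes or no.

After 1 (swap(0, 4)): [A, B, G, E, F, C, I, D, H]
After 2 (rotate_left(0, 3, k=2)): [G, E, A, B, F, C, I, D, H]
After 3 (swap(7, 0)): [D, E, A, B, F, C, I, G, H]
After 4 (swap(2, 6)): [D, E, I, B, F, C, A, G, H]
After 5 (reverse(7, 8)): [D, E, I, B, F, C, A, H, G]
After 6 (swap(7, 5)): [D, E, I, B, F, H, A, C, G]
After 7 (swap(0, 4)): [F, E, I, B, D, H, A, C, G]
After 8 (swap(0, 5)): [H, E, I, B, D, F, A, C, G]
After 9 (swap(6, 8)): [H, E, I, B, D, F, G, C, A]
After 10 (swap(8, 2)): [H, E, A, B, D, F, G, C, I]
After 11 (swap(0, 7)): [C, E, A, B, D, F, G, H, I]
After 12 (swap(1, 4)): [C, D, A, B, E, F, G, H, I]
After 13 (swap(0, 2)): [A, D, C, B, E, F, G, H, I]
After 14 (swap(3, 1)): [A, B, C, D, E, F, G, H, I]

Answer: yes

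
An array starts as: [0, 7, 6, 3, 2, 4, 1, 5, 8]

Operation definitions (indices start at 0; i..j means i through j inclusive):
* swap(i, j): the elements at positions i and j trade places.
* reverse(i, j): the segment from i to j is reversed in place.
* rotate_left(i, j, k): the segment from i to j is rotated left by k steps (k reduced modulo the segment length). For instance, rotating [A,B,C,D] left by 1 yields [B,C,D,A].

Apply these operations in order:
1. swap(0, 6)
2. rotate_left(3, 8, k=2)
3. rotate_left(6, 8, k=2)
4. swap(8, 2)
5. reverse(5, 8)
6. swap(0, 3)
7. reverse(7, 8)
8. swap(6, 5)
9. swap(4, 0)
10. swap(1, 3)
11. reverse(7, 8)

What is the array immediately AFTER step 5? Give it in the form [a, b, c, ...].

After 1 (swap(0, 6)): [1, 7, 6, 3, 2, 4, 0, 5, 8]
After 2 (rotate_left(3, 8, k=2)): [1, 7, 6, 4, 0, 5, 8, 3, 2]
After 3 (rotate_left(6, 8, k=2)): [1, 7, 6, 4, 0, 5, 2, 8, 3]
After 4 (swap(8, 2)): [1, 7, 3, 4, 0, 5, 2, 8, 6]
After 5 (reverse(5, 8)): [1, 7, 3, 4, 0, 6, 8, 2, 5]

Answer: [1, 7, 3, 4, 0, 6, 8, 2, 5]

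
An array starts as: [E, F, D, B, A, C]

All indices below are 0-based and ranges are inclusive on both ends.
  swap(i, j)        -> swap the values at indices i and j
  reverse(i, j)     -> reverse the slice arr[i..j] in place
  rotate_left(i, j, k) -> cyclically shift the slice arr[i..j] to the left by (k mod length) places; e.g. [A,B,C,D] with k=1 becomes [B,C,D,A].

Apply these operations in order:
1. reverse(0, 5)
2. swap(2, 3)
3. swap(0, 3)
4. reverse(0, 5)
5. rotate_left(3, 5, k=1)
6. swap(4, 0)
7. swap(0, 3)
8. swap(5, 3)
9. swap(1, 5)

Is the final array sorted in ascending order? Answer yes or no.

After 1 (reverse(0, 5)): [C, A, B, D, F, E]
After 2 (swap(2, 3)): [C, A, D, B, F, E]
After 3 (swap(0, 3)): [B, A, D, C, F, E]
After 4 (reverse(0, 5)): [E, F, C, D, A, B]
After 5 (rotate_left(3, 5, k=1)): [E, F, C, A, B, D]
After 6 (swap(4, 0)): [B, F, C, A, E, D]
After 7 (swap(0, 3)): [A, F, C, B, E, D]
After 8 (swap(5, 3)): [A, F, C, D, E, B]
After 9 (swap(1, 5)): [A, B, C, D, E, F]

Answer: yes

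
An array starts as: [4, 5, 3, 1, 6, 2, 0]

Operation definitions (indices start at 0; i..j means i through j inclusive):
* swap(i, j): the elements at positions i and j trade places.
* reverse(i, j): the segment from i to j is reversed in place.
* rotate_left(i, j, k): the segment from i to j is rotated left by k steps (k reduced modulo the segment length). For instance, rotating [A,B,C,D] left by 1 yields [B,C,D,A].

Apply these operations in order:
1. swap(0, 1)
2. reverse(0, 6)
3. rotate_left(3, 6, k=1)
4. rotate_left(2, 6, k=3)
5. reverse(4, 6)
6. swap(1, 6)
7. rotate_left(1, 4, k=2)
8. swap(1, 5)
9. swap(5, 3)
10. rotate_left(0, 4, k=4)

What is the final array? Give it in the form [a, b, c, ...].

Answer: [5, 0, 3, 4, 1, 6, 2]

Derivation:
After 1 (swap(0, 1)): [5, 4, 3, 1, 6, 2, 0]
After 2 (reverse(0, 6)): [0, 2, 6, 1, 3, 4, 5]
After 3 (rotate_left(3, 6, k=1)): [0, 2, 6, 3, 4, 5, 1]
After 4 (rotate_left(2, 6, k=3)): [0, 2, 5, 1, 6, 3, 4]
After 5 (reverse(4, 6)): [0, 2, 5, 1, 4, 3, 6]
After 6 (swap(1, 6)): [0, 6, 5, 1, 4, 3, 2]
After 7 (rotate_left(1, 4, k=2)): [0, 1, 4, 6, 5, 3, 2]
After 8 (swap(1, 5)): [0, 3, 4, 6, 5, 1, 2]
After 9 (swap(5, 3)): [0, 3, 4, 1, 5, 6, 2]
After 10 (rotate_left(0, 4, k=4)): [5, 0, 3, 4, 1, 6, 2]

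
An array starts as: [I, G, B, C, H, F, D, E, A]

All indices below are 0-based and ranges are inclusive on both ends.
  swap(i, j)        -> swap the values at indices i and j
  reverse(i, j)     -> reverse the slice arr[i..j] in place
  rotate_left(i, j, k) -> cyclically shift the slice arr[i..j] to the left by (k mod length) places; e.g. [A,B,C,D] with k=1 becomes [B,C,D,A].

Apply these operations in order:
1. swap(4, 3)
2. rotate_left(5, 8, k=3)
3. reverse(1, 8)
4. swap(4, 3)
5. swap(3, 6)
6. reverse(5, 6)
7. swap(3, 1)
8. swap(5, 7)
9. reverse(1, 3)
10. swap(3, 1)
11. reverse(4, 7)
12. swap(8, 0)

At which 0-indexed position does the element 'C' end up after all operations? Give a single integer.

After 1 (swap(4, 3)): [I, G, B, H, C, F, D, E, A]
After 2 (rotate_left(5, 8, k=3)): [I, G, B, H, C, A, F, D, E]
After 3 (reverse(1, 8)): [I, E, D, F, A, C, H, B, G]
After 4 (swap(4, 3)): [I, E, D, A, F, C, H, B, G]
After 5 (swap(3, 6)): [I, E, D, H, F, C, A, B, G]
After 6 (reverse(5, 6)): [I, E, D, H, F, A, C, B, G]
After 7 (swap(3, 1)): [I, H, D, E, F, A, C, B, G]
After 8 (swap(5, 7)): [I, H, D, E, F, B, C, A, G]
After 9 (reverse(1, 3)): [I, E, D, H, F, B, C, A, G]
After 10 (swap(3, 1)): [I, H, D, E, F, B, C, A, G]
After 11 (reverse(4, 7)): [I, H, D, E, A, C, B, F, G]
After 12 (swap(8, 0)): [G, H, D, E, A, C, B, F, I]

Answer: 5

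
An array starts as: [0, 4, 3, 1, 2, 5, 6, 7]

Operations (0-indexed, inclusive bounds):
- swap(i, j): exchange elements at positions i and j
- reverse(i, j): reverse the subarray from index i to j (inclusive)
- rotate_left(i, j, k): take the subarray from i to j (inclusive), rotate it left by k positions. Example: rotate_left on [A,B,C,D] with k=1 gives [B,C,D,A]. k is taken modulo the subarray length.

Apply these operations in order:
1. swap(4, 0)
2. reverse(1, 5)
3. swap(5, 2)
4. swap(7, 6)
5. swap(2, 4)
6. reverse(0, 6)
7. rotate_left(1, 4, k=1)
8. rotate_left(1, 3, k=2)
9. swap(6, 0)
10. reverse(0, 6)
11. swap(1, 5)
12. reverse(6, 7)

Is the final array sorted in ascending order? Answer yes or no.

Answer: no

Derivation:
After 1 (swap(4, 0)): [2, 4, 3, 1, 0, 5, 6, 7]
After 2 (reverse(1, 5)): [2, 5, 0, 1, 3, 4, 6, 7]
After 3 (swap(5, 2)): [2, 5, 4, 1, 3, 0, 6, 7]
After 4 (swap(7, 6)): [2, 5, 4, 1, 3, 0, 7, 6]
After 5 (swap(2, 4)): [2, 5, 3, 1, 4, 0, 7, 6]
After 6 (reverse(0, 6)): [7, 0, 4, 1, 3, 5, 2, 6]
After 7 (rotate_left(1, 4, k=1)): [7, 4, 1, 3, 0, 5, 2, 6]
After 8 (rotate_left(1, 3, k=2)): [7, 3, 4, 1, 0, 5, 2, 6]
After 9 (swap(6, 0)): [2, 3, 4, 1, 0, 5, 7, 6]
After 10 (reverse(0, 6)): [7, 5, 0, 1, 4, 3, 2, 6]
After 11 (swap(1, 5)): [7, 3, 0, 1, 4, 5, 2, 6]
After 12 (reverse(6, 7)): [7, 3, 0, 1, 4, 5, 6, 2]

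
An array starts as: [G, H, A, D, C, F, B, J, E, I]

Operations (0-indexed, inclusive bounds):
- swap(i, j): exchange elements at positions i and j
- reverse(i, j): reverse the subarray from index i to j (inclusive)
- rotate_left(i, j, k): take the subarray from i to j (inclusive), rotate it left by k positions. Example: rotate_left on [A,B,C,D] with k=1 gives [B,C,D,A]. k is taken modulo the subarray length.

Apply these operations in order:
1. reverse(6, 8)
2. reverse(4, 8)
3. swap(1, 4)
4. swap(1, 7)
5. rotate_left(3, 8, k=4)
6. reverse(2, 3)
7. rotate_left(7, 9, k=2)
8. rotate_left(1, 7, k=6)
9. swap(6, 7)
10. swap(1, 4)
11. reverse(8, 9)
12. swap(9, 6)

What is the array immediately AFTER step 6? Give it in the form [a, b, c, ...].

After 1 (reverse(6, 8)): [G, H, A, D, C, F, E, J, B, I]
After 2 (reverse(4, 8)): [G, H, A, D, B, J, E, F, C, I]
After 3 (swap(1, 4)): [G, B, A, D, H, J, E, F, C, I]
After 4 (swap(1, 7)): [G, F, A, D, H, J, E, B, C, I]
After 5 (rotate_left(3, 8, k=4)): [G, F, A, B, C, D, H, J, E, I]
After 6 (reverse(2, 3)): [G, F, B, A, C, D, H, J, E, I]

Answer: [G, F, B, A, C, D, H, J, E, I]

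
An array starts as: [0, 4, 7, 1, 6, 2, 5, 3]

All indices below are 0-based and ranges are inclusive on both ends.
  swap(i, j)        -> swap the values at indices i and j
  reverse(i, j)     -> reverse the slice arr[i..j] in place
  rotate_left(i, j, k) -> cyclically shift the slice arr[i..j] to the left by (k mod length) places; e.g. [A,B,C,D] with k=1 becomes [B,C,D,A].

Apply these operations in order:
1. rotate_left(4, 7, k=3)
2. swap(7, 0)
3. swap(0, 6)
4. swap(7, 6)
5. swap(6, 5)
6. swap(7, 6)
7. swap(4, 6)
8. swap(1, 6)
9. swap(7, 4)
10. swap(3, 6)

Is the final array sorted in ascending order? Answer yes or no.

Answer: no

Derivation:
After 1 (rotate_left(4, 7, k=3)): [0, 4, 7, 1, 3, 6, 2, 5]
After 2 (swap(7, 0)): [5, 4, 7, 1, 3, 6, 2, 0]
After 3 (swap(0, 6)): [2, 4, 7, 1, 3, 6, 5, 0]
After 4 (swap(7, 6)): [2, 4, 7, 1, 3, 6, 0, 5]
After 5 (swap(6, 5)): [2, 4, 7, 1, 3, 0, 6, 5]
After 6 (swap(7, 6)): [2, 4, 7, 1, 3, 0, 5, 6]
After 7 (swap(4, 6)): [2, 4, 7, 1, 5, 0, 3, 6]
After 8 (swap(1, 6)): [2, 3, 7, 1, 5, 0, 4, 6]
After 9 (swap(7, 4)): [2, 3, 7, 1, 6, 0, 4, 5]
After 10 (swap(3, 6)): [2, 3, 7, 4, 6, 0, 1, 5]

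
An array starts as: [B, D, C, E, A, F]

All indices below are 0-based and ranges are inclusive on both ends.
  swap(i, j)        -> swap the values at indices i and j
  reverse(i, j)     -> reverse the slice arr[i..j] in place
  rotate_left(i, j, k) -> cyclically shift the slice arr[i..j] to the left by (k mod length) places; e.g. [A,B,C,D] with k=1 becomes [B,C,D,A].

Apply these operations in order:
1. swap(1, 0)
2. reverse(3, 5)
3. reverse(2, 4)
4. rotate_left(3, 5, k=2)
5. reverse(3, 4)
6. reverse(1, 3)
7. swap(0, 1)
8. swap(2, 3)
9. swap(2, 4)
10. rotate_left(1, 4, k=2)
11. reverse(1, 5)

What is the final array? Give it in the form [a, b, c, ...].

After 1 (swap(1, 0)): [D, B, C, E, A, F]
After 2 (reverse(3, 5)): [D, B, C, F, A, E]
After 3 (reverse(2, 4)): [D, B, A, F, C, E]
After 4 (rotate_left(3, 5, k=2)): [D, B, A, E, F, C]
After 5 (reverse(3, 4)): [D, B, A, F, E, C]
After 6 (reverse(1, 3)): [D, F, A, B, E, C]
After 7 (swap(0, 1)): [F, D, A, B, E, C]
After 8 (swap(2, 3)): [F, D, B, A, E, C]
After 9 (swap(2, 4)): [F, D, E, A, B, C]
After 10 (rotate_left(1, 4, k=2)): [F, A, B, D, E, C]
After 11 (reverse(1, 5)): [F, C, E, D, B, A]

Answer: [F, C, E, D, B, A]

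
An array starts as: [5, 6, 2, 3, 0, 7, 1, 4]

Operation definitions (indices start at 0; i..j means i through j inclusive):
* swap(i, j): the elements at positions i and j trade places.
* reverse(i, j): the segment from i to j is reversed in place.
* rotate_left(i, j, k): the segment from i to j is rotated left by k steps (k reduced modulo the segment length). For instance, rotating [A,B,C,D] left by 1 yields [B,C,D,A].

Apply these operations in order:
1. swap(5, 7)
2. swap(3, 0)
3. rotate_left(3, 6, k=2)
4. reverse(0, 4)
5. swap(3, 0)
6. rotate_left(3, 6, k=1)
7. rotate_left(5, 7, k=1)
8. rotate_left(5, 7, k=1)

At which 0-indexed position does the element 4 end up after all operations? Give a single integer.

After 1 (swap(5, 7)): [5, 6, 2, 3, 0, 4, 1, 7]
After 2 (swap(3, 0)): [3, 6, 2, 5, 0, 4, 1, 7]
After 3 (rotate_left(3, 6, k=2)): [3, 6, 2, 4, 1, 5, 0, 7]
After 4 (reverse(0, 4)): [1, 4, 2, 6, 3, 5, 0, 7]
After 5 (swap(3, 0)): [6, 4, 2, 1, 3, 5, 0, 7]
After 6 (rotate_left(3, 6, k=1)): [6, 4, 2, 3, 5, 0, 1, 7]
After 7 (rotate_left(5, 7, k=1)): [6, 4, 2, 3, 5, 1, 7, 0]
After 8 (rotate_left(5, 7, k=1)): [6, 4, 2, 3, 5, 7, 0, 1]

Answer: 1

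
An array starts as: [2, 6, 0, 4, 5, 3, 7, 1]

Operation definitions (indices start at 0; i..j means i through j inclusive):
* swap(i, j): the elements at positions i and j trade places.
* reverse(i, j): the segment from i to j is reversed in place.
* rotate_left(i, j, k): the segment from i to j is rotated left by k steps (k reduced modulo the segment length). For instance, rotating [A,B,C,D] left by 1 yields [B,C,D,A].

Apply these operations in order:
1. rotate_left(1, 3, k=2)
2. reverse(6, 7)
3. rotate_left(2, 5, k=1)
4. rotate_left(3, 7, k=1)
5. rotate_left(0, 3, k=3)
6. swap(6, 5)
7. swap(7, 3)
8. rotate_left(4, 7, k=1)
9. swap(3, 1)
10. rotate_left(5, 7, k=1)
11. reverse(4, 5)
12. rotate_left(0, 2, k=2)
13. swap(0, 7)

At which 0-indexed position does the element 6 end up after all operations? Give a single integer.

Answer: 6

Derivation:
After 1 (rotate_left(1, 3, k=2)): [2, 4, 6, 0, 5, 3, 7, 1]
After 2 (reverse(6, 7)): [2, 4, 6, 0, 5, 3, 1, 7]
After 3 (rotate_left(2, 5, k=1)): [2, 4, 0, 5, 3, 6, 1, 7]
After 4 (rotate_left(3, 7, k=1)): [2, 4, 0, 3, 6, 1, 7, 5]
After 5 (rotate_left(0, 3, k=3)): [3, 2, 4, 0, 6, 1, 7, 5]
After 6 (swap(6, 5)): [3, 2, 4, 0, 6, 7, 1, 5]
After 7 (swap(7, 3)): [3, 2, 4, 5, 6, 7, 1, 0]
After 8 (rotate_left(4, 7, k=1)): [3, 2, 4, 5, 7, 1, 0, 6]
After 9 (swap(3, 1)): [3, 5, 4, 2, 7, 1, 0, 6]
After 10 (rotate_left(5, 7, k=1)): [3, 5, 4, 2, 7, 0, 6, 1]
After 11 (reverse(4, 5)): [3, 5, 4, 2, 0, 7, 6, 1]
After 12 (rotate_left(0, 2, k=2)): [4, 3, 5, 2, 0, 7, 6, 1]
After 13 (swap(0, 7)): [1, 3, 5, 2, 0, 7, 6, 4]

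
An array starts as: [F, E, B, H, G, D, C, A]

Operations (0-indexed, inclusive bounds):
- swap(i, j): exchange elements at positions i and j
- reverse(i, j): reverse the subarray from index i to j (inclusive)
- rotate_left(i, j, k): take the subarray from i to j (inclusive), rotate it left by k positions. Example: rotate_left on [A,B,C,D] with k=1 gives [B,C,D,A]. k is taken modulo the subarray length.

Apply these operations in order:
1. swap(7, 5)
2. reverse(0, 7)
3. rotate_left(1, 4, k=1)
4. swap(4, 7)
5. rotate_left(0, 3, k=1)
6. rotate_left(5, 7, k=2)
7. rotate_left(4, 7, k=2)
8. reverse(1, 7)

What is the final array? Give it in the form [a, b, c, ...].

After 1 (swap(7, 5)): [F, E, B, H, G, A, C, D]
After 2 (reverse(0, 7)): [D, C, A, G, H, B, E, F]
After 3 (rotate_left(1, 4, k=1)): [D, A, G, H, C, B, E, F]
After 4 (swap(4, 7)): [D, A, G, H, F, B, E, C]
After 5 (rotate_left(0, 3, k=1)): [A, G, H, D, F, B, E, C]
After 6 (rotate_left(5, 7, k=2)): [A, G, H, D, F, C, B, E]
After 7 (rotate_left(4, 7, k=2)): [A, G, H, D, B, E, F, C]
After 8 (reverse(1, 7)): [A, C, F, E, B, D, H, G]

Answer: [A, C, F, E, B, D, H, G]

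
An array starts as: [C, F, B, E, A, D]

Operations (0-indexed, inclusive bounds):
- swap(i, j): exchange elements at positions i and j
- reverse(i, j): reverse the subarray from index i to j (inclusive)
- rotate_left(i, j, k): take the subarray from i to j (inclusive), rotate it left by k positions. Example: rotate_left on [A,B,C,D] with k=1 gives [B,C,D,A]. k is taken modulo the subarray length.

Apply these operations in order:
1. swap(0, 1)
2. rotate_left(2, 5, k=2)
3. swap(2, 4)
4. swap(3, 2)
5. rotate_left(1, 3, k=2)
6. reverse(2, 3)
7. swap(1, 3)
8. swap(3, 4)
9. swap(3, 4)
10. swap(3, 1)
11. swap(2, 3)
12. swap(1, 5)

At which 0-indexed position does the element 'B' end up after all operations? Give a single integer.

After 1 (swap(0, 1)): [F, C, B, E, A, D]
After 2 (rotate_left(2, 5, k=2)): [F, C, A, D, B, E]
After 3 (swap(2, 4)): [F, C, B, D, A, E]
After 4 (swap(3, 2)): [F, C, D, B, A, E]
After 5 (rotate_left(1, 3, k=2)): [F, B, C, D, A, E]
After 6 (reverse(2, 3)): [F, B, D, C, A, E]
After 7 (swap(1, 3)): [F, C, D, B, A, E]
After 8 (swap(3, 4)): [F, C, D, A, B, E]
After 9 (swap(3, 4)): [F, C, D, B, A, E]
After 10 (swap(3, 1)): [F, B, D, C, A, E]
After 11 (swap(2, 3)): [F, B, C, D, A, E]
After 12 (swap(1, 5)): [F, E, C, D, A, B]

Answer: 5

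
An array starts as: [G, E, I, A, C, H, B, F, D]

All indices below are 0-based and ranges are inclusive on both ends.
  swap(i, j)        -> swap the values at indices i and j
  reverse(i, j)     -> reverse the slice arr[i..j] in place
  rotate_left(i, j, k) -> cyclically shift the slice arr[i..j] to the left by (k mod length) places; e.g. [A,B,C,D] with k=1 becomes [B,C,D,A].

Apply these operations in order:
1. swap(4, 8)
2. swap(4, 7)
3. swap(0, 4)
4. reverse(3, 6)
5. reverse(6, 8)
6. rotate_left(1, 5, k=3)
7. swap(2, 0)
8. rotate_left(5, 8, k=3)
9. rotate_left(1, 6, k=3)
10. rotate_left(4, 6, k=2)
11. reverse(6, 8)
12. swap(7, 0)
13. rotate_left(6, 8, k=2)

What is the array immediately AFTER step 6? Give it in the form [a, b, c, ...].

After 1 (swap(4, 8)): [G, E, I, A, D, H, B, F, C]
After 2 (swap(4, 7)): [G, E, I, A, F, H, B, D, C]
After 3 (swap(0, 4)): [F, E, I, A, G, H, B, D, C]
After 4 (reverse(3, 6)): [F, E, I, B, H, G, A, D, C]
After 5 (reverse(6, 8)): [F, E, I, B, H, G, C, D, A]
After 6 (rotate_left(1, 5, k=3)): [F, H, G, E, I, B, C, D, A]

Answer: [F, H, G, E, I, B, C, D, A]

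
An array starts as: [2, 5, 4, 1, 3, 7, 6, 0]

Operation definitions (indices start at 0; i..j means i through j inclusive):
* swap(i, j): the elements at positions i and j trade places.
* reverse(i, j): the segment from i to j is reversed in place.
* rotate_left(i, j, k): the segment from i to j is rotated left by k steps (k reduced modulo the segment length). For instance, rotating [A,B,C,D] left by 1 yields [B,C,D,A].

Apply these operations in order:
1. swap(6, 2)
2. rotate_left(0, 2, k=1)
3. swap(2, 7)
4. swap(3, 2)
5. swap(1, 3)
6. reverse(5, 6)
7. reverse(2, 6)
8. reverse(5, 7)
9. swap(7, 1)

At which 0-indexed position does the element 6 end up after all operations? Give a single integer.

Answer: 1

Derivation:
After 1 (swap(6, 2)): [2, 5, 6, 1, 3, 7, 4, 0]
After 2 (rotate_left(0, 2, k=1)): [5, 6, 2, 1, 3, 7, 4, 0]
After 3 (swap(2, 7)): [5, 6, 0, 1, 3, 7, 4, 2]
After 4 (swap(3, 2)): [5, 6, 1, 0, 3, 7, 4, 2]
After 5 (swap(1, 3)): [5, 0, 1, 6, 3, 7, 4, 2]
After 6 (reverse(5, 6)): [5, 0, 1, 6, 3, 4, 7, 2]
After 7 (reverse(2, 6)): [5, 0, 7, 4, 3, 6, 1, 2]
After 8 (reverse(5, 7)): [5, 0, 7, 4, 3, 2, 1, 6]
After 9 (swap(7, 1)): [5, 6, 7, 4, 3, 2, 1, 0]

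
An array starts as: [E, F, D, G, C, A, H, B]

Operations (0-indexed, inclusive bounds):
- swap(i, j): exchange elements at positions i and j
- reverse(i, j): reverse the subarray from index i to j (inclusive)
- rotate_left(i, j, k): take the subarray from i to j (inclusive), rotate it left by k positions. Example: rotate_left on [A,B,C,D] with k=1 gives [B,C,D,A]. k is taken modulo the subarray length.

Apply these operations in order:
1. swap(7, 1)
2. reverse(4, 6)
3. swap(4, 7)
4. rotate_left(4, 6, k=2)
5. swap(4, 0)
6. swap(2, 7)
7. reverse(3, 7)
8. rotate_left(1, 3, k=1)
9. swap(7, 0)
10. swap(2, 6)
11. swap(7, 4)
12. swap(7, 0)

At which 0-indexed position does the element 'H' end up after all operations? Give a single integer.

Answer: 1

Derivation:
After 1 (swap(7, 1)): [E, B, D, G, C, A, H, F]
After 2 (reverse(4, 6)): [E, B, D, G, H, A, C, F]
After 3 (swap(4, 7)): [E, B, D, G, F, A, C, H]
After 4 (rotate_left(4, 6, k=2)): [E, B, D, G, C, F, A, H]
After 5 (swap(4, 0)): [C, B, D, G, E, F, A, H]
After 6 (swap(2, 7)): [C, B, H, G, E, F, A, D]
After 7 (reverse(3, 7)): [C, B, H, D, A, F, E, G]
After 8 (rotate_left(1, 3, k=1)): [C, H, D, B, A, F, E, G]
After 9 (swap(7, 0)): [G, H, D, B, A, F, E, C]
After 10 (swap(2, 6)): [G, H, E, B, A, F, D, C]
After 11 (swap(7, 4)): [G, H, E, B, C, F, D, A]
After 12 (swap(7, 0)): [A, H, E, B, C, F, D, G]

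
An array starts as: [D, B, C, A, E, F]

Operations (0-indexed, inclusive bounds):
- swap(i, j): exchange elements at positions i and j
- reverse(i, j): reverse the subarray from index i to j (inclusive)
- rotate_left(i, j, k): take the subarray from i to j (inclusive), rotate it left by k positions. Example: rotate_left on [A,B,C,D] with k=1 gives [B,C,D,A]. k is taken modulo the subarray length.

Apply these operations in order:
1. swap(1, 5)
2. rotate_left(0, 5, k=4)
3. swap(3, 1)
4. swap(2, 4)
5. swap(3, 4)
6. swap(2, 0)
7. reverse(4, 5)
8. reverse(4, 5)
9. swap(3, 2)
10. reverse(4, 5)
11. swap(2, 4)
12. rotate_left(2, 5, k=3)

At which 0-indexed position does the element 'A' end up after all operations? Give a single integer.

After 1 (swap(1, 5)): [D, F, C, A, E, B]
After 2 (rotate_left(0, 5, k=4)): [E, B, D, F, C, A]
After 3 (swap(3, 1)): [E, F, D, B, C, A]
After 4 (swap(2, 4)): [E, F, C, B, D, A]
After 5 (swap(3, 4)): [E, F, C, D, B, A]
After 6 (swap(2, 0)): [C, F, E, D, B, A]
After 7 (reverse(4, 5)): [C, F, E, D, A, B]
After 8 (reverse(4, 5)): [C, F, E, D, B, A]
After 9 (swap(3, 2)): [C, F, D, E, B, A]
After 10 (reverse(4, 5)): [C, F, D, E, A, B]
After 11 (swap(2, 4)): [C, F, A, E, D, B]
After 12 (rotate_left(2, 5, k=3)): [C, F, B, A, E, D]

Answer: 3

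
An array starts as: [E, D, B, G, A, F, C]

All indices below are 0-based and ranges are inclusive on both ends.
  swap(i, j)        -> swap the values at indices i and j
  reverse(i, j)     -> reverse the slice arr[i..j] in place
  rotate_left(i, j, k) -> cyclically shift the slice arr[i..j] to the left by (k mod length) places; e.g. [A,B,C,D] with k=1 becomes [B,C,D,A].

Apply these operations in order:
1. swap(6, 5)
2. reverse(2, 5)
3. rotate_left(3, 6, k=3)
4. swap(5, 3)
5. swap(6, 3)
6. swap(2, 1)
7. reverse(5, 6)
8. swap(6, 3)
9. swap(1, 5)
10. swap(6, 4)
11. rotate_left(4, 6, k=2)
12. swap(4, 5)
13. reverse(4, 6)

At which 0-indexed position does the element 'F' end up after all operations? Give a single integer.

After 1 (swap(6, 5)): [E, D, B, G, A, C, F]
After 2 (reverse(2, 5)): [E, D, C, A, G, B, F]
After 3 (rotate_left(3, 6, k=3)): [E, D, C, F, A, G, B]
After 4 (swap(5, 3)): [E, D, C, G, A, F, B]
After 5 (swap(6, 3)): [E, D, C, B, A, F, G]
After 6 (swap(2, 1)): [E, C, D, B, A, F, G]
After 7 (reverse(5, 6)): [E, C, D, B, A, G, F]
After 8 (swap(6, 3)): [E, C, D, F, A, G, B]
After 9 (swap(1, 5)): [E, G, D, F, A, C, B]
After 10 (swap(6, 4)): [E, G, D, F, B, C, A]
After 11 (rotate_left(4, 6, k=2)): [E, G, D, F, A, B, C]
After 12 (swap(4, 5)): [E, G, D, F, B, A, C]
After 13 (reverse(4, 6)): [E, G, D, F, C, A, B]

Answer: 3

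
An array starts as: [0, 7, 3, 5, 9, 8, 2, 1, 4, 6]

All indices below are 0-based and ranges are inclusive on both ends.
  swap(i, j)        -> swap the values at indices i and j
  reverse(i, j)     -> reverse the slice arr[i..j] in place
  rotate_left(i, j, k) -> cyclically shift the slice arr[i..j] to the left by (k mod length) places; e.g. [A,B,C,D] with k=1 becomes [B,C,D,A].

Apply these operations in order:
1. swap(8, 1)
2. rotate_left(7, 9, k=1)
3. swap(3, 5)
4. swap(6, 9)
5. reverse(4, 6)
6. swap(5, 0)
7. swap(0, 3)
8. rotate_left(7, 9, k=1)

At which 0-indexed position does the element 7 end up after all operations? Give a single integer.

Answer: 9

Derivation:
After 1 (swap(8, 1)): [0, 4, 3, 5, 9, 8, 2, 1, 7, 6]
After 2 (rotate_left(7, 9, k=1)): [0, 4, 3, 5, 9, 8, 2, 7, 6, 1]
After 3 (swap(3, 5)): [0, 4, 3, 8, 9, 5, 2, 7, 6, 1]
After 4 (swap(6, 9)): [0, 4, 3, 8, 9, 5, 1, 7, 6, 2]
After 5 (reverse(4, 6)): [0, 4, 3, 8, 1, 5, 9, 7, 6, 2]
After 6 (swap(5, 0)): [5, 4, 3, 8, 1, 0, 9, 7, 6, 2]
After 7 (swap(0, 3)): [8, 4, 3, 5, 1, 0, 9, 7, 6, 2]
After 8 (rotate_left(7, 9, k=1)): [8, 4, 3, 5, 1, 0, 9, 6, 2, 7]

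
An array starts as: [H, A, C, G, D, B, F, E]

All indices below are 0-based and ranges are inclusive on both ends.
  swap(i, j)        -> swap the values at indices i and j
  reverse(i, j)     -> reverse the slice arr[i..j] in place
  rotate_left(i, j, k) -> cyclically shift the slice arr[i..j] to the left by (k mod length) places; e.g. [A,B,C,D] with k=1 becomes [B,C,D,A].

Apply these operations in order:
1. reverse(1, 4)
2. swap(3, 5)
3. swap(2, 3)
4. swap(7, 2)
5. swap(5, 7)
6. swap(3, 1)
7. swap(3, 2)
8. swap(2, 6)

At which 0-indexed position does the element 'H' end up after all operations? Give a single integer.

Answer: 0

Derivation:
After 1 (reverse(1, 4)): [H, D, G, C, A, B, F, E]
After 2 (swap(3, 5)): [H, D, G, B, A, C, F, E]
After 3 (swap(2, 3)): [H, D, B, G, A, C, F, E]
After 4 (swap(7, 2)): [H, D, E, G, A, C, F, B]
After 5 (swap(5, 7)): [H, D, E, G, A, B, F, C]
After 6 (swap(3, 1)): [H, G, E, D, A, B, F, C]
After 7 (swap(3, 2)): [H, G, D, E, A, B, F, C]
After 8 (swap(2, 6)): [H, G, F, E, A, B, D, C]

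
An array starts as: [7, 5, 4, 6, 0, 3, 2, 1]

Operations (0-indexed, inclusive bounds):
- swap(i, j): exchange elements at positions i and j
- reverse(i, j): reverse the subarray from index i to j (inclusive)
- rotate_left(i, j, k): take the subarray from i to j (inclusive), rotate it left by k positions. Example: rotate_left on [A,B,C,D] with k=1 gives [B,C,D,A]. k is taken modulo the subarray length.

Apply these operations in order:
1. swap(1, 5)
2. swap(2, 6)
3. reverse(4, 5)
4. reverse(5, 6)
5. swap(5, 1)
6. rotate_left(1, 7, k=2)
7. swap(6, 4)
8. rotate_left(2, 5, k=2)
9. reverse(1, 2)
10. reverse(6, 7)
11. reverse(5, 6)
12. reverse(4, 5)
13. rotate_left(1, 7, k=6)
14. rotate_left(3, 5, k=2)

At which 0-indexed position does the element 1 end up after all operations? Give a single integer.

After 1 (swap(1, 5)): [7, 3, 4, 6, 0, 5, 2, 1]
After 2 (swap(2, 6)): [7, 3, 2, 6, 0, 5, 4, 1]
After 3 (reverse(4, 5)): [7, 3, 2, 6, 5, 0, 4, 1]
After 4 (reverse(5, 6)): [7, 3, 2, 6, 5, 4, 0, 1]
After 5 (swap(5, 1)): [7, 4, 2, 6, 5, 3, 0, 1]
After 6 (rotate_left(1, 7, k=2)): [7, 6, 5, 3, 0, 1, 4, 2]
After 7 (swap(6, 4)): [7, 6, 5, 3, 4, 1, 0, 2]
After 8 (rotate_left(2, 5, k=2)): [7, 6, 4, 1, 5, 3, 0, 2]
After 9 (reverse(1, 2)): [7, 4, 6, 1, 5, 3, 0, 2]
After 10 (reverse(6, 7)): [7, 4, 6, 1, 5, 3, 2, 0]
After 11 (reverse(5, 6)): [7, 4, 6, 1, 5, 2, 3, 0]
After 12 (reverse(4, 5)): [7, 4, 6, 1, 2, 5, 3, 0]
After 13 (rotate_left(1, 7, k=6)): [7, 0, 4, 6, 1, 2, 5, 3]
After 14 (rotate_left(3, 5, k=2)): [7, 0, 4, 2, 6, 1, 5, 3]

Answer: 5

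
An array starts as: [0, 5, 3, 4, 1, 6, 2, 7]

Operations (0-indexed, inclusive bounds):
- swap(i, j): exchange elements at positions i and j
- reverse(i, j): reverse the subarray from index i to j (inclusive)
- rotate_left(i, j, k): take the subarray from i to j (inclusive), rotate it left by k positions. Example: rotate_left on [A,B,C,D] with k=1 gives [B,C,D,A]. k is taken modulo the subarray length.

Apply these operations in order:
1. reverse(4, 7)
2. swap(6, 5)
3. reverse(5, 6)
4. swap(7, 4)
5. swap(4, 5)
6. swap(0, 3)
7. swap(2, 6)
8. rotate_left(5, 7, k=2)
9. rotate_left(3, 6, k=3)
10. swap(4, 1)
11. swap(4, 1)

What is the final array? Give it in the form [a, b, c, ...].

Answer: [4, 5, 6, 1, 0, 2, 7, 3]

Derivation:
After 1 (reverse(4, 7)): [0, 5, 3, 4, 7, 2, 6, 1]
After 2 (swap(6, 5)): [0, 5, 3, 4, 7, 6, 2, 1]
After 3 (reverse(5, 6)): [0, 5, 3, 4, 7, 2, 6, 1]
After 4 (swap(7, 4)): [0, 5, 3, 4, 1, 2, 6, 7]
After 5 (swap(4, 5)): [0, 5, 3, 4, 2, 1, 6, 7]
After 6 (swap(0, 3)): [4, 5, 3, 0, 2, 1, 6, 7]
After 7 (swap(2, 6)): [4, 5, 6, 0, 2, 1, 3, 7]
After 8 (rotate_left(5, 7, k=2)): [4, 5, 6, 0, 2, 7, 1, 3]
After 9 (rotate_left(3, 6, k=3)): [4, 5, 6, 1, 0, 2, 7, 3]
After 10 (swap(4, 1)): [4, 0, 6, 1, 5, 2, 7, 3]
After 11 (swap(4, 1)): [4, 5, 6, 1, 0, 2, 7, 3]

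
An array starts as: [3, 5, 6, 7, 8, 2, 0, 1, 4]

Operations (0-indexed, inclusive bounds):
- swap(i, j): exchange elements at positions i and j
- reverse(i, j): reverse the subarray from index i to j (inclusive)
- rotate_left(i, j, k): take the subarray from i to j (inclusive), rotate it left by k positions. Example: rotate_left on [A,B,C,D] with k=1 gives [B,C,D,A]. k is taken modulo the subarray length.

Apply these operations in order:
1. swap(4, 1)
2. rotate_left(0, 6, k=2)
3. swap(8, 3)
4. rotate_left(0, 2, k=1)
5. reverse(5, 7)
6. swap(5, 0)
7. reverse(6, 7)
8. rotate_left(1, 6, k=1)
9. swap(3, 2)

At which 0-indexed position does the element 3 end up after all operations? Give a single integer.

Answer: 5

Derivation:
After 1 (swap(4, 1)): [3, 8, 6, 7, 5, 2, 0, 1, 4]
After 2 (rotate_left(0, 6, k=2)): [6, 7, 5, 2, 0, 3, 8, 1, 4]
After 3 (swap(8, 3)): [6, 7, 5, 4, 0, 3, 8, 1, 2]
After 4 (rotate_left(0, 2, k=1)): [7, 5, 6, 4, 0, 3, 8, 1, 2]
After 5 (reverse(5, 7)): [7, 5, 6, 4, 0, 1, 8, 3, 2]
After 6 (swap(5, 0)): [1, 5, 6, 4, 0, 7, 8, 3, 2]
After 7 (reverse(6, 7)): [1, 5, 6, 4, 0, 7, 3, 8, 2]
After 8 (rotate_left(1, 6, k=1)): [1, 6, 4, 0, 7, 3, 5, 8, 2]
After 9 (swap(3, 2)): [1, 6, 0, 4, 7, 3, 5, 8, 2]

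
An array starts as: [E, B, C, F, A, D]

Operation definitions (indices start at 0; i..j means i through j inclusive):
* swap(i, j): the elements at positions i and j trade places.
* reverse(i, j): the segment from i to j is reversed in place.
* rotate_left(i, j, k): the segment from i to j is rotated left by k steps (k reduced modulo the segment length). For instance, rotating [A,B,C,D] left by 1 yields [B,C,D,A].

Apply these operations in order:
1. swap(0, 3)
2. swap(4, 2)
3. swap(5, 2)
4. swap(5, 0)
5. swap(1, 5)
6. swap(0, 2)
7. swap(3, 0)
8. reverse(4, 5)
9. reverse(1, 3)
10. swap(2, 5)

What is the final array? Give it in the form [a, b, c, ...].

After 1 (swap(0, 3)): [F, B, C, E, A, D]
After 2 (swap(4, 2)): [F, B, A, E, C, D]
After 3 (swap(5, 2)): [F, B, D, E, C, A]
After 4 (swap(5, 0)): [A, B, D, E, C, F]
After 5 (swap(1, 5)): [A, F, D, E, C, B]
After 6 (swap(0, 2)): [D, F, A, E, C, B]
After 7 (swap(3, 0)): [E, F, A, D, C, B]
After 8 (reverse(4, 5)): [E, F, A, D, B, C]
After 9 (reverse(1, 3)): [E, D, A, F, B, C]
After 10 (swap(2, 5)): [E, D, C, F, B, A]

Answer: [E, D, C, F, B, A]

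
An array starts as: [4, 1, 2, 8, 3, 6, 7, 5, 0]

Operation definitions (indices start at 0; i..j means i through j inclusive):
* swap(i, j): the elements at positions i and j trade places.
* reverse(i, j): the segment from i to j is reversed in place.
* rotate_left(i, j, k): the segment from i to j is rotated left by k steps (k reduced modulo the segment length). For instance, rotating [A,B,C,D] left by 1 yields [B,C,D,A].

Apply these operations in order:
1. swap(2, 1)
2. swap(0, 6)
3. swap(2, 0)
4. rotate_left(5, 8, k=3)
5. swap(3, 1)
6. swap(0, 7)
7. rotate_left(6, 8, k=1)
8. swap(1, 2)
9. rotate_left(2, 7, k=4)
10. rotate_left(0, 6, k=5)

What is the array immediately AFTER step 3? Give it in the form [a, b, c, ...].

Answer: [1, 2, 7, 8, 3, 6, 4, 5, 0]

Derivation:
After 1 (swap(2, 1)): [4, 2, 1, 8, 3, 6, 7, 5, 0]
After 2 (swap(0, 6)): [7, 2, 1, 8, 3, 6, 4, 5, 0]
After 3 (swap(2, 0)): [1, 2, 7, 8, 3, 6, 4, 5, 0]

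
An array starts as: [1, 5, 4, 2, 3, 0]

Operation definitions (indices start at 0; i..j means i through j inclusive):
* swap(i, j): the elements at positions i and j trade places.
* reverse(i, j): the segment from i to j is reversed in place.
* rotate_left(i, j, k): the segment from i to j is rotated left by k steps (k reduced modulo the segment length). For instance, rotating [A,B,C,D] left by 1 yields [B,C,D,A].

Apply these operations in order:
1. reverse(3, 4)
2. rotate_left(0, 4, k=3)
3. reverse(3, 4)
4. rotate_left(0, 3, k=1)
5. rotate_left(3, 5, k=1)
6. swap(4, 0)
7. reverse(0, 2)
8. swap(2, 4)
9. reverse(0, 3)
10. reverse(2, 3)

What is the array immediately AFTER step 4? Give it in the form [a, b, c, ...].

After 1 (reverse(3, 4)): [1, 5, 4, 3, 2, 0]
After 2 (rotate_left(0, 4, k=3)): [3, 2, 1, 5, 4, 0]
After 3 (reverse(3, 4)): [3, 2, 1, 4, 5, 0]
After 4 (rotate_left(0, 3, k=1)): [2, 1, 4, 3, 5, 0]

Answer: [2, 1, 4, 3, 5, 0]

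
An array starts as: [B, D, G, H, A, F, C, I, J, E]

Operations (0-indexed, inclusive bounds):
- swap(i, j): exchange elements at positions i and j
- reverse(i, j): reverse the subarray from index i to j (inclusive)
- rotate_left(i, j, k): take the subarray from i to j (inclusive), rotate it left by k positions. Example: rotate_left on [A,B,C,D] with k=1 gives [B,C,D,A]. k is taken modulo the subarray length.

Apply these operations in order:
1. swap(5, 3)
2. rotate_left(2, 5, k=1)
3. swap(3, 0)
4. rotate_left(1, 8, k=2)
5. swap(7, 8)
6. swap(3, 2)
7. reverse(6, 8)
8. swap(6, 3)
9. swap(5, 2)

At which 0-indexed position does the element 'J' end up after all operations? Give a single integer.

Answer: 8

Derivation:
After 1 (swap(5, 3)): [B, D, G, F, A, H, C, I, J, E]
After 2 (rotate_left(2, 5, k=1)): [B, D, F, A, H, G, C, I, J, E]
After 3 (swap(3, 0)): [A, D, F, B, H, G, C, I, J, E]
After 4 (rotate_left(1, 8, k=2)): [A, B, H, G, C, I, J, D, F, E]
After 5 (swap(7, 8)): [A, B, H, G, C, I, J, F, D, E]
After 6 (swap(3, 2)): [A, B, G, H, C, I, J, F, D, E]
After 7 (reverse(6, 8)): [A, B, G, H, C, I, D, F, J, E]
After 8 (swap(6, 3)): [A, B, G, D, C, I, H, F, J, E]
After 9 (swap(5, 2)): [A, B, I, D, C, G, H, F, J, E]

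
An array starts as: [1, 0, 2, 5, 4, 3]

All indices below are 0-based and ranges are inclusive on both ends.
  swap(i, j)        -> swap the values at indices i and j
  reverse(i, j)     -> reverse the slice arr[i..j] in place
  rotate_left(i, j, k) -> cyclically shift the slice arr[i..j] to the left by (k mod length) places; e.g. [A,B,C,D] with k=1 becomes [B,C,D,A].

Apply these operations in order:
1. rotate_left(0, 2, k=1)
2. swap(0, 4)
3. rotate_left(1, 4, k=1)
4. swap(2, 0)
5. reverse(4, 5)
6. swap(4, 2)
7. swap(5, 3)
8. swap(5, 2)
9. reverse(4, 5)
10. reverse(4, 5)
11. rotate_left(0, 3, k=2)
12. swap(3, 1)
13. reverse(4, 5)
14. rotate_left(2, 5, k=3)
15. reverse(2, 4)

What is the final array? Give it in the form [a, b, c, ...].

After 1 (rotate_left(0, 2, k=1)): [0, 2, 1, 5, 4, 3]
After 2 (swap(0, 4)): [4, 2, 1, 5, 0, 3]
After 3 (rotate_left(1, 4, k=1)): [4, 1, 5, 0, 2, 3]
After 4 (swap(2, 0)): [5, 1, 4, 0, 2, 3]
After 5 (reverse(4, 5)): [5, 1, 4, 0, 3, 2]
After 6 (swap(4, 2)): [5, 1, 3, 0, 4, 2]
After 7 (swap(5, 3)): [5, 1, 3, 2, 4, 0]
After 8 (swap(5, 2)): [5, 1, 0, 2, 4, 3]
After 9 (reverse(4, 5)): [5, 1, 0, 2, 3, 4]
After 10 (reverse(4, 5)): [5, 1, 0, 2, 4, 3]
After 11 (rotate_left(0, 3, k=2)): [0, 2, 5, 1, 4, 3]
After 12 (swap(3, 1)): [0, 1, 5, 2, 4, 3]
After 13 (reverse(4, 5)): [0, 1, 5, 2, 3, 4]
After 14 (rotate_left(2, 5, k=3)): [0, 1, 4, 5, 2, 3]
After 15 (reverse(2, 4)): [0, 1, 2, 5, 4, 3]

Answer: [0, 1, 2, 5, 4, 3]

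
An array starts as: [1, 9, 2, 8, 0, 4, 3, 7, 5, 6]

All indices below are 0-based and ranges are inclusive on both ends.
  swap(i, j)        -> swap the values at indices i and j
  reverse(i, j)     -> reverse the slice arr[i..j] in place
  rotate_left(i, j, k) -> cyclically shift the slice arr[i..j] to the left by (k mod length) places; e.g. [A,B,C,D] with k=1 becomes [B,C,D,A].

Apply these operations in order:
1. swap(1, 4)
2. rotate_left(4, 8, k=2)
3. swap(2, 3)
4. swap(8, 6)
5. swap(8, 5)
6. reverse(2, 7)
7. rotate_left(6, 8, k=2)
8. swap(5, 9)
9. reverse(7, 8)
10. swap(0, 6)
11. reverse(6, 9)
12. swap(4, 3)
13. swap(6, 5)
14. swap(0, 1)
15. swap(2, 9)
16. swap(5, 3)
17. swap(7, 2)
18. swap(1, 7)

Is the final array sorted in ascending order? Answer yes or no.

Answer: yes

Derivation:
After 1 (swap(1, 4)): [1, 0, 2, 8, 9, 4, 3, 7, 5, 6]
After 2 (rotate_left(4, 8, k=2)): [1, 0, 2, 8, 3, 7, 5, 9, 4, 6]
After 3 (swap(2, 3)): [1, 0, 8, 2, 3, 7, 5, 9, 4, 6]
After 4 (swap(8, 6)): [1, 0, 8, 2, 3, 7, 4, 9, 5, 6]
After 5 (swap(8, 5)): [1, 0, 8, 2, 3, 5, 4, 9, 7, 6]
After 6 (reverse(2, 7)): [1, 0, 9, 4, 5, 3, 2, 8, 7, 6]
After 7 (rotate_left(6, 8, k=2)): [1, 0, 9, 4, 5, 3, 7, 2, 8, 6]
After 8 (swap(5, 9)): [1, 0, 9, 4, 5, 6, 7, 2, 8, 3]
After 9 (reverse(7, 8)): [1, 0, 9, 4, 5, 6, 7, 8, 2, 3]
After 10 (swap(0, 6)): [7, 0, 9, 4, 5, 6, 1, 8, 2, 3]
After 11 (reverse(6, 9)): [7, 0, 9, 4, 5, 6, 3, 2, 8, 1]
After 12 (swap(4, 3)): [7, 0, 9, 5, 4, 6, 3, 2, 8, 1]
After 13 (swap(6, 5)): [7, 0, 9, 5, 4, 3, 6, 2, 8, 1]
After 14 (swap(0, 1)): [0, 7, 9, 5, 4, 3, 6, 2, 8, 1]
After 15 (swap(2, 9)): [0, 7, 1, 5, 4, 3, 6, 2, 8, 9]
After 16 (swap(5, 3)): [0, 7, 1, 3, 4, 5, 6, 2, 8, 9]
After 17 (swap(7, 2)): [0, 7, 2, 3, 4, 5, 6, 1, 8, 9]
After 18 (swap(1, 7)): [0, 1, 2, 3, 4, 5, 6, 7, 8, 9]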